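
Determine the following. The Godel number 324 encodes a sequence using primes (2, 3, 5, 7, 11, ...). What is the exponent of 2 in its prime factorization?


Factorize 324 by dividing by 2 repeatedly.
Division steps: 2 divides 324 exactly 2 time(s).
Exponent of 2 = 2

2


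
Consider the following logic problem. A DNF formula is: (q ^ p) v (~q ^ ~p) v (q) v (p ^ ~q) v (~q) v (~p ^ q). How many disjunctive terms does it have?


A DNF formula is a disjunction of terms (conjunctions).
Terms are separated by v.
Counting the disjuncts: 6 terms.

6


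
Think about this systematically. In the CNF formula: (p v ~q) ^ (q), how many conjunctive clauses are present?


A CNF formula is a conjunction of clauses.
Clauses are separated by ^.
Counting the conjuncts: 2 clauses.

2


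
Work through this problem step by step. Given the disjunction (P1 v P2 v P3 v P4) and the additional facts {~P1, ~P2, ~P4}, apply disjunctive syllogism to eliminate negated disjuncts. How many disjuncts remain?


Original disjuncts (4): P1, P2, P3, P4
Negated (eliminate): ~P1, ~P2, ~P4
Remaining disjuncts: P3
Count = 4 - 3 = 1

1


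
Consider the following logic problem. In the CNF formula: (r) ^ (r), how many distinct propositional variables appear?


Identify each variable that appears in the formula.
Variables found: r
Count = 1

1


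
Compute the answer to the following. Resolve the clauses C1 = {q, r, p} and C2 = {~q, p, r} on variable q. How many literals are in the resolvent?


Remove q from C1 and ~q from C2.
C1 remainder: {r, p}
C2 remainder: {p, r}
Union (resolvent): {p, r}
Resolvent has 2 literal(s).

2


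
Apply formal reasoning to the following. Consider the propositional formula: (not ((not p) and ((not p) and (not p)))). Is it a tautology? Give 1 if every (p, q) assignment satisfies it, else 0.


Check all 4 assignments:
p=0, q=0: 0
p=0, q=1: 0
p=1, q=0: 1
p=1, q=1: 1
Satisfying count = 2/4.
Tautology iff count = 4: no.

0


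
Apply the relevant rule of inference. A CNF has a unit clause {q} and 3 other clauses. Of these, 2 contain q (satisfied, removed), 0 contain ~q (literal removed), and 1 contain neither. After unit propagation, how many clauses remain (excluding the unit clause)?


Satisfied (removed): 2
Shortened (remain): 0
Unchanged (remain): 1
Remaining = 0 + 1 = 1

1


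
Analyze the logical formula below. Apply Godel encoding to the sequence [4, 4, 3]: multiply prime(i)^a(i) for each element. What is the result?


Encode each element as an exponent of the corresponding prime:
  2^4 = 16
  3^4 = 81
  5^3 = 125
Product = 16 * 81 * 125 = 162000

162000


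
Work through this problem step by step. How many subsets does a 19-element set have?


The power set of a set with n elements has 2^n elements.
|P(S)| = 2^19 = 524288

524288


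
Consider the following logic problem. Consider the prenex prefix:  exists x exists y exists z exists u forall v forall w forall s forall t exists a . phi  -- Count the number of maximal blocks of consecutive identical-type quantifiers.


Quantifier-type sequence: E E E E A A A A E  (A=forall, E=exists)
Group into maximal same-type runs:
  Ex4 | Ax4 | Ex1
Number of blocks = 3

3


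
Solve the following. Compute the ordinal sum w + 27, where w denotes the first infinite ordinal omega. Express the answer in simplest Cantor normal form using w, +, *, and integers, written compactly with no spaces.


Compute w + 27.
Ordinal + is associative but NOT commutative; for finite n>0, n + w = w but w + n stays w+n.
w + 27 is already in normal form (a successor ordinal beyond w).
Result = w+27

w+27


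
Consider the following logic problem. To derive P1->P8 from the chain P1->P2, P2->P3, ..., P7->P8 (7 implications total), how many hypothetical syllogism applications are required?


With 7 implications in a chain connecting 8 propositions:
P1->P2, P2->P3, ..., P7->P8
Steps needed = (number of implications) - 1 = 7 - 1 = 6

6


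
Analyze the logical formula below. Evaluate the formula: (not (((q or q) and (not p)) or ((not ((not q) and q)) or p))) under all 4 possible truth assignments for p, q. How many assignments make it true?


Check all 4 assignments:
p=0, q=0: 0
p=0, q=1: 0
p=1, q=0: 0
p=1, q=1: 0
Count of True = 0

0


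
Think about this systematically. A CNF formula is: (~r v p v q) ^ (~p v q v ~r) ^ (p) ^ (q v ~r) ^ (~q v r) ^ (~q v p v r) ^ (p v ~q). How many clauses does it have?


A CNF formula is a conjunction of clauses.
Clauses are separated by ^.
Counting the conjuncts: 7 clauses.

7


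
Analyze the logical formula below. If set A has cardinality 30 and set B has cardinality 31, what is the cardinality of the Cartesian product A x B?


The Cartesian product A x B contains all ordered pairs (a, b).
|A x B| = |A| * |B| = 30 * 31 = 930

930


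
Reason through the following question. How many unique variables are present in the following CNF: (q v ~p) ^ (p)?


Identify each variable that appears in the formula.
Variables found: p, q
Count = 2

2


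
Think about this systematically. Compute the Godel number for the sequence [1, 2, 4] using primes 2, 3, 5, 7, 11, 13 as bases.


Encode each element as an exponent of the corresponding prime:
  2^1 = 2
  3^2 = 9
  5^4 = 625
Product = 2 * 9 * 625 = 11250

11250


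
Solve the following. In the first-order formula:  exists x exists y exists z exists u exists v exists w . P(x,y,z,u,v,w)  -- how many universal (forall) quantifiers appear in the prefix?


Quantifier prefix: exists x exists y exists z exists u exists v exists w
Mark each quantifier type:
  E E E E E E
Universal count = 0, Existential count = 6
Asked for universal (forall) quantifiers: 0

0


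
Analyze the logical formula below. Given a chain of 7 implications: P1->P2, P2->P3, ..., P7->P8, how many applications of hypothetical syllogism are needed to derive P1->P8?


With 7 implications in a chain connecting 8 propositions:
P1->P2, P2->P3, ..., P7->P8
Steps needed = (number of implications) - 1 = 7 - 1 = 6

6


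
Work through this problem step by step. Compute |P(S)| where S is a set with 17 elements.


The power set of a set with n elements has 2^n elements.
|P(S)| = 2^17 = 131072

131072


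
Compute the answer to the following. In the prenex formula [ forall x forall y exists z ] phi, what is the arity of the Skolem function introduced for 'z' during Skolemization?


Quantifier prefix: forall x forall y exists z
'z' is existentially quantified at position 3.
Universal variables preceding it: x, y
Skolem function arity = 2

2


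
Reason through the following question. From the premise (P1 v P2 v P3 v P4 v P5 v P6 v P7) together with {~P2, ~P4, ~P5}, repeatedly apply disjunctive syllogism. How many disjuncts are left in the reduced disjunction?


Original disjuncts (7): P1, P2, P3, P4, P5, P6, P7
Negated (eliminate): ~P2, ~P4, ~P5
Remaining disjuncts: P1, P3, P6, P7
Count = 7 - 3 = 4

4


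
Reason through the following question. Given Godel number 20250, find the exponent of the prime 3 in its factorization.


Factorize 20250 by dividing by 3 repeatedly.
Division steps: 3 divides 20250 exactly 4 time(s).
Exponent of 3 = 4

4


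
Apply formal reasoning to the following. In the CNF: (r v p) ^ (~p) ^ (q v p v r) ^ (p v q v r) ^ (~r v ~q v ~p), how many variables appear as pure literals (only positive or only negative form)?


Check each variable for pure literal status:
p: mixed (not pure)
q: mixed (not pure)
r: mixed (not pure)
Pure literal count = 0

0


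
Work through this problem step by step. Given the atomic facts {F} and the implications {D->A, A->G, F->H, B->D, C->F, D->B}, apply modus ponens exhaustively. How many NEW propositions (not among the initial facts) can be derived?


Initial facts: {F}
Apply modus ponens to closure:
  F and F->H  =>  H
Final known: {F, H}
New propositions: {H}
Count = 1

1


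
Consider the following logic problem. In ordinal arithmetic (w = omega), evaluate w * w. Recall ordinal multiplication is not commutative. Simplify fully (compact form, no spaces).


Compute w * w.
Ordinal * is associative and left-distributive over +, but NOT commutative; for finite n>1, n*w = w but w*n stays w*n.
w * w = w^2 by definition.
Result = w^2

w^2


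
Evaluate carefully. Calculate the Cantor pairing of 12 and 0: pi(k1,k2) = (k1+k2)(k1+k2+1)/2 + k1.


k1 + k2 = 12
(k1+k2)(k1+k2+1)/2 = 12 * 13 / 2 = 78
pi = 78 + 12 = 90

90


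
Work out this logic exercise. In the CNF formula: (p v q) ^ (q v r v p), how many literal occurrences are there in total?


Counting literals in each clause:
Clause 1: 2 literal(s)
Clause 2: 3 literal(s)
Total = 5

5


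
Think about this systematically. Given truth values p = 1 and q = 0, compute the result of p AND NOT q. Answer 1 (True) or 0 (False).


p = 1, q = 0
Operation: p AND NOT q
Evaluate: 1 AND NOT 0 = 1

1


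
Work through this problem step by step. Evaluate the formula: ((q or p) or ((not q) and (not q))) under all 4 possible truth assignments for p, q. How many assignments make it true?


Check all 4 assignments:
p=0, q=0: 1
p=0, q=1: 1
p=1, q=0: 1
p=1, q=1: 1
Count of True = 4

4


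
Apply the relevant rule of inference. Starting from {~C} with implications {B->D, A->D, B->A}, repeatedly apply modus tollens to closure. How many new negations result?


Initial negated facts: {~C}
Apply modus tollens to closure:
  (no implication fires)
Final negated: {~C}
New negations: {(none)}
Count = 0

0


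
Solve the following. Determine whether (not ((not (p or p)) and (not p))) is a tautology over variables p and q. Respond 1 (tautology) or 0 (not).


Check all 4 assignments:
p=0, q=0: 0
p=0, q=1: 0
p=1, q=0: 1
p=1, q=1: 1
Satisfying count = 2/4.
Tautology iff count = 4: no.

0


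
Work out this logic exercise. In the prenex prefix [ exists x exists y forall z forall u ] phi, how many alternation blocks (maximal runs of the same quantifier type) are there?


Quantifier-type sequence: E E A A  (A=forall, E=exists)
Group into maximal same-type runs:
  Ex2 | Ax2
Number of blocks = 2

2


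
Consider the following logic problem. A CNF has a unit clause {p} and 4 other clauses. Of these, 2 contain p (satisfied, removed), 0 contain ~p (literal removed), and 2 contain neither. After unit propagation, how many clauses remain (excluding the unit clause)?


Satisfied (removed): 2
Shortened (remain): 0
Unchanged (remain): 2
Remaining = 0 + 2 = 2

2


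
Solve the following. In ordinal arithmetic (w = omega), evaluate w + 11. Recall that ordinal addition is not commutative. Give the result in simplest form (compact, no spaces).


Compute w + 11.
Ordinal + is associative but NOT commutative; for finite n>0, n + w = w but w + n stays w+n.
w + 11 is already in normal form (a successor ordinal beyond w).
Result = w+11

w+11


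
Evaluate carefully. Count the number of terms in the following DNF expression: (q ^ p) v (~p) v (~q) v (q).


A DNF formula is a disjunction of terms (conjunctions).
Terms are separated by v.
Counting the disjuncts: 4 terms.

4


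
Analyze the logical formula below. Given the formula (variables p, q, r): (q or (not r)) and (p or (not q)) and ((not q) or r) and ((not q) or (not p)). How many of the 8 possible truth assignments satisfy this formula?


Evaluate all 8 assignments for p, q, r:
p=0, q=0, r=0: 1
p=0, q=0, r=1: 0
p=0, q=1, r=0: 0
p=0, q=1, r=1: 0
p=1, q=0, r=0: 1
p=1, q=0, r=1: 0
p=1, q=1, r=0: 0
p=1, q=1, r=1: 0
Satisfying count = 2

2


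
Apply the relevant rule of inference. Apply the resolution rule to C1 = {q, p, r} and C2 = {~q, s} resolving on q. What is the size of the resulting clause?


Remove q from C1 and ~q from C2.
C1 remainder: {p, r}
C2 remainder: {s}
Union (resolvent): {p, r, s}
Resolvent has 3 literal(s).

3


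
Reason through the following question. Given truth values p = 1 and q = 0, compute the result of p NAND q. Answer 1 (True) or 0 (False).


p = 1, q = 0
Operation: p NAND q
Evaluate: 1 NAND 0 = 1

1


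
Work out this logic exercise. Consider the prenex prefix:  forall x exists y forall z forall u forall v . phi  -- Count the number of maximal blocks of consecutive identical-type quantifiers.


Quantifier-type sequence: A E A A A  (A=forall, E=exists)
Group into maximal same-type runs:
  Ax1 | Ex1 | Ax3
Number of blocks = 3

3


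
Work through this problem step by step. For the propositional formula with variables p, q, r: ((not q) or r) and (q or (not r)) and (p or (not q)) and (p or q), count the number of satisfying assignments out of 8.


Evaluate all 8 assignments for p, q, r:
p=0, q=0, r=0: 0
p=0, q=0, r=1: 0
p=0, q=1, r=0: 0
p=0, q=1, r=1: 0
p=1, q=0, r=0: 1
p=1, q=0, r=1: 0
p=1, q=1, r=0: 0
p=1, q=1, r=1: 1
Satisfying count = 2

2


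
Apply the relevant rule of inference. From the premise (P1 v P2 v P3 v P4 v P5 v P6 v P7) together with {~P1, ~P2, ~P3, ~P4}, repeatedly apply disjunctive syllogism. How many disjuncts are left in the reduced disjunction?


Original disjuncts (7): P1, P2, P3, P4, P5, P6, P7
Negated (eliminate): ~P1, ~P2, ~P3, ~P4
Remaining disjuncts: P5, P6, P7
Count = 7 - 4 = 3

3


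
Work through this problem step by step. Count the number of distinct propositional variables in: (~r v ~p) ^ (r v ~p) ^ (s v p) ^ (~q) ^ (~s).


Identify each variable that appears in the formula.
Variables found: p, q, r, s
Count = 4

4


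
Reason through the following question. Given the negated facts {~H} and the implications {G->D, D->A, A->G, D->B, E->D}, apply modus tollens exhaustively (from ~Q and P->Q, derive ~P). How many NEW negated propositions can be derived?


Initial negated facts: {~H}
Apply modus tollens to closure:
  (no implication fires)
Final negated: {~H}
New negations: {(none)}
Count = 0

0


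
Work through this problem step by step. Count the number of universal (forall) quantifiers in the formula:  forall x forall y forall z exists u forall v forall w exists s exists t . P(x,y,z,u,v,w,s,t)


Quantifier prefix: forall x forall y forall z exists u forall v forall w exists s exists t
Mark each quantifier type:
  U U U E U U E E
Universal count = 5, Existential count = 3
Asked for universal (forall) quantifiers: 5

5


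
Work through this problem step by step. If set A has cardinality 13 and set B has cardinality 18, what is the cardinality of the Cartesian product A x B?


The Cartesian product A x B contains all ordered pairs (a, b).
|A x B| = |A| * |B| = 13 * 18 = 234

234


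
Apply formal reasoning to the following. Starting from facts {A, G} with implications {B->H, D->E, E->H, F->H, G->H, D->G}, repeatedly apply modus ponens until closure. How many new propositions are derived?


Initial facts: {A, G}
Apply modus ponens to closure:
  G and G->H  =>  H
Final known: {A, G, H}
New propositions: {H}
Count = 1

1


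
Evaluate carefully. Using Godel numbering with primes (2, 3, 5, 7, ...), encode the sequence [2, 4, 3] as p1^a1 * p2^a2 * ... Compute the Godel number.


Encode each element as an exponent of the corresponding prime:
  2^2 = 4
  3^4 = 81
  5^3 = 125
Product = 4 * 81 * 125 = 40500

40500


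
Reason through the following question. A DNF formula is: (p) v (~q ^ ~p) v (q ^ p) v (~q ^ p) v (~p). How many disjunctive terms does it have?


A DNF formula is a disjunction of terms (conjunctions).
Terms are separated by v.
Counting the disjuncts: 5 terms.

5


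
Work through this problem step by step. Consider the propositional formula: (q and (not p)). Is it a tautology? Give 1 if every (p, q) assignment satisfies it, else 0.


Check all 4 assignments:
p=0, q=0: 0
p=0, q=1: 1
p=1, q=0: 0
p=1, q=1: 0
Satisfying count = 1/4.
Tautology iff count = 4: no.

0


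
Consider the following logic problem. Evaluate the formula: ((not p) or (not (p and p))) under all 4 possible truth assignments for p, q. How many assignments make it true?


Check all 4 assignments:
p=0, q=0: 1
p=0, q=1: 1
p=1, q=0: 0
p=1, q=1: 0
Count of True = 2

2


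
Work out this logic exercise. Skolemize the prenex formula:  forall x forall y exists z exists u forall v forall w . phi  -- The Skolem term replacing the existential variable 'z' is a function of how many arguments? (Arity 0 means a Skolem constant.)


Quantifier prefix: forall x forall y exists z exists u forall v forall w
'z' is existentially quantified at position 3.
Universal variables preceding it: x, y
Skolem function arity = 2

2


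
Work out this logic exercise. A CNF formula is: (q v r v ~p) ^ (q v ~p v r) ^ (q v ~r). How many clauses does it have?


A CNF formula is a conjunction of clauses.
Clauses are separated by ^.
Counting the conjuncts: 3 clauses.

3


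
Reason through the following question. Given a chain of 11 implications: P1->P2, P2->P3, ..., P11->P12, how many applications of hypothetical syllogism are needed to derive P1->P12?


With 11 implications in a chain connecting 12 propositions:
P1->P2, P2->P3, ..., P11->P12
Steps needed = (number of implications) - 1 = 11 - 1 = 10

10


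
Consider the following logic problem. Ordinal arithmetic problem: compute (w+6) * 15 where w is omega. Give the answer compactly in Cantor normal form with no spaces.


Compute (w+6) * 15.
Ordinal * is associative and left-distributive over +, but NOT commutative; for finite n>1, n*w = w but w*n stays w*n.
(w+6) * 15 = (w+6) repeated 15 times. Each intermediate +6 is absorbed by the following w; only the last survives: w*15+6.
Result = w*15+6

w*15+6


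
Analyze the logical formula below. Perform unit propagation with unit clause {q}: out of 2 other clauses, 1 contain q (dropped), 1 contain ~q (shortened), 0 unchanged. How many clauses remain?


Satisfied (removed): 1
Shortened (remain): 1
Unchanged (remain): 0
Remaining = 1 + 0 = 1

1


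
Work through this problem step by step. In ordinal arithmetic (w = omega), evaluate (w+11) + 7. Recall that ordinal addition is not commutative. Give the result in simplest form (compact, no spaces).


Compute (w+11) + 7.
Ordinal + is associative but NOT commutative; for finite n>0, n + w = w but w + n stays w+n.
By associativity: (w+11) + 7 = w + (11+7) = w+18.
Result = w+18

w+18


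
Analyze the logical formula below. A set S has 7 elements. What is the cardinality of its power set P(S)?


The power set of a set with n elements has 2^n elements.
|P(S)| = 2^7 = 128

128


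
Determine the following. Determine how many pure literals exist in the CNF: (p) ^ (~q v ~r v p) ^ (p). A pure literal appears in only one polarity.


Check each variable for pure literal status:
p: pure positive
q: pure negative
r: pure negative
Pure literal count = 3

3


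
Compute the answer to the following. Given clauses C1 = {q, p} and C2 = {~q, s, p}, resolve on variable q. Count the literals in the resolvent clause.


Remove q from C1 and ~q from C2.
C1 remainder: {p}
C2 remainder: {s, p}
Union (resolvent): {p, s}
Resolvent has 2 literal(s).

2


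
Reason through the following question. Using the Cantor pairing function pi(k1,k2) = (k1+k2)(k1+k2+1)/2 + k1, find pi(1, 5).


k1 + k2 = 6
(k1+k2)(k1+k2+1)/2 = 6 * 7 / 2 = 21
pi = 21 + 1 = 22

22


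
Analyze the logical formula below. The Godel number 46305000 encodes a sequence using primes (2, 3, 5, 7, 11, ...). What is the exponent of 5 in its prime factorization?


Factorize 46305000 by dividing by 5 repeatedly.
Division steps: 5 divides 46305000 exactly 4 time(s).
Exponent of 5 = 4

4


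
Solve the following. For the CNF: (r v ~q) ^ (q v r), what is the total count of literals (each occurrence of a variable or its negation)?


Counting literals in each clause:
Clause 1: 2 literal(s)
Clause 2: 2 literal(s)
Total = 4

4


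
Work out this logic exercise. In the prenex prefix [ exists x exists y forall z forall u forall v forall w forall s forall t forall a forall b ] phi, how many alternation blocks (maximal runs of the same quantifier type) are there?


Quantifier-type sequence: E E A A A A A A A A  (A=forall, E=exists)
Group into maximal same-type runs:
  Ex2 | Ax8
Number of blocks = 2

2


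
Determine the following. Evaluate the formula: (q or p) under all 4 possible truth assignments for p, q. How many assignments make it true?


Check all 4 assignments:
p=0, q=0: 0
p=0, q=1: 1
p=1, q=0: 1
p=1, q=1: 1
Count of True = 3

3


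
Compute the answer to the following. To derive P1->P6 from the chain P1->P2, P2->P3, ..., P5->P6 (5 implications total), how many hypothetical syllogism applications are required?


With 5 implications in a chain connecting 6 propositions:
P1->P2, P2->P3, ..., P5->P6
Steps needed = (number of implications) - 1 = 5 - 1 = 4

4


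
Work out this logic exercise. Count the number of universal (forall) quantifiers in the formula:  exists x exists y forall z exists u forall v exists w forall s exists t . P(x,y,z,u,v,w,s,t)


Quantifier prefix: exists x exists y forall z exists u forall v exists w forall s exists t
Mark each quantifier type:
  E E U E U E U E
Universal count = 3, Existential count = 5
Asked for universal (forall) quantifiers: 3

3


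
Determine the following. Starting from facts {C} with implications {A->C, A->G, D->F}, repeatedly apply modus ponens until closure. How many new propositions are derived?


Initial facts: {C}
Apply modus ponens to closure:
  (no implication fires)
Final known: {C}
New propositions: {(none)}
Count = 0

0


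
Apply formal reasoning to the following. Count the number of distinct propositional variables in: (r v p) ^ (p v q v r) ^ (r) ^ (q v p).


Identify each variable that appears in the formula.
Variables found: p, q, r
Count = 3

3


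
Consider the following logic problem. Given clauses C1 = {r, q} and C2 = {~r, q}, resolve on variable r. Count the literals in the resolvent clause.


Remove r from C1 and ~r from C2.
C1 remainder: {q}
C2 remainder: {q}
Union (resolvent): {q}
Resolvent has 1 literal(s).

1


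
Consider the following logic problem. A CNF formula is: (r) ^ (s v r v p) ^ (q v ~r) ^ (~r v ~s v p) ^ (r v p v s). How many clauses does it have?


A CNF formula is a conjunction of clauses.
Clauses are separated by ^.
Counting the conjuncts: 5 clauses.

5


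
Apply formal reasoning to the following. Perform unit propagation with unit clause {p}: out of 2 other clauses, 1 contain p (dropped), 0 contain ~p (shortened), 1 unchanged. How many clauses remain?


Satisfied (removed): 1
Shortened (remain): 0
Unchanged (remain): 1
Remaining = 0 + 1 = 1

1


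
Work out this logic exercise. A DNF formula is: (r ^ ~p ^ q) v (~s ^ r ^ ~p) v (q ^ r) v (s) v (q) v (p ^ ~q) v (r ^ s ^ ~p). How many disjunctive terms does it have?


A DNF formula is a disjunction of terms (conjunctions).
Terms are separated by v.
Counting the disjuncts: 7 terms.

7


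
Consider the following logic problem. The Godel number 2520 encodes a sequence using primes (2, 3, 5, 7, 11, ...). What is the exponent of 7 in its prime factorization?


Factorize 2520 by dividing by 7 repeatedly.
Division steps: 7 divides 2520 exactly 1 time(s).
Exponent of 7 = 1

1


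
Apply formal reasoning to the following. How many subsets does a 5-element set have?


The power set of a set with n elements has 2^n elements.
|P(S)| = 2^5 = 32

32


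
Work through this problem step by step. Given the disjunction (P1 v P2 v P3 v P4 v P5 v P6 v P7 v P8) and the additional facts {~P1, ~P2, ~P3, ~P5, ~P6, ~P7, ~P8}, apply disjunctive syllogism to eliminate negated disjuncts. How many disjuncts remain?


Original disjuncts (8): P1, P2, P3, P4, P5, P6, P7, P8
Negated (eliminate): ~P1, ~P2, ~P3, ~P5, ~P6, ~P7, ~P8
Remaining disjuncts: P4
Count = 8 - 7 = 1

1


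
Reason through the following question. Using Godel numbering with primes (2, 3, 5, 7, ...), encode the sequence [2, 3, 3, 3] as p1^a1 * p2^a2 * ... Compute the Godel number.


Encode each element as an exponent of the corresponding prime:
  2^2 = 4
  3^3 = 27
  5^3 = 125
  7^3 = 343
Product = 4 * 27 * 125 * 343 = 4630500

4630500


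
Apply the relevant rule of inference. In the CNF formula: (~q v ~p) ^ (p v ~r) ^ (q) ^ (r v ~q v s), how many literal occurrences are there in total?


Counting literals in each clause:
Clause 1: 2 literal(s)
Clause 2: 2 literal(s)
Clause 3: 1 literal(s)
Clause 4: 3 literal(s)
Total = 8

8


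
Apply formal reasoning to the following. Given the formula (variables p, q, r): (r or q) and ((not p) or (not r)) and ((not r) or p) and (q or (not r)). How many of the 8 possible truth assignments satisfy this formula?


Evaluate all 8 assignments for p, q, r:
p=0, q=0, r=0: 0
p=0, q=0, r=1: 0
p=0, q=1, r=0: 1
p=0, q=1, r=1: 0
p=1, q=0, r=0: 0
p=1, q=0, r=1: 0
p=1, q=1, r=0: 1
p=1, q=1, r=1: 0
Satisfying count = 2

2


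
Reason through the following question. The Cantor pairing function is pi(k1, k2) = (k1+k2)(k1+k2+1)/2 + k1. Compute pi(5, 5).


k1 + k2 = 10
(k1+k2)(k1+k2+1)/2 = 10 * 11 / 2 = 55
pi = 55 + 5 = 60

60


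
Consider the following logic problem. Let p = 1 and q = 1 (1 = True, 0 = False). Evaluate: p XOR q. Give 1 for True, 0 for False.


p = 1, q = 1
Operation: p XOR q
Evaluate: 1 XOR 1 = 0

0


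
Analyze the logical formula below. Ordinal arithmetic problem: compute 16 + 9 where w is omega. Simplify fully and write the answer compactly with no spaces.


Compute 16 + 9.
Ordinal + is associative but NOT commutative; for finite n>0, n + w = w but w + n stays w+n.
Both operands finite; ordinal + agrees with natural +: 16 + 9 = 25.
Result = 25

25


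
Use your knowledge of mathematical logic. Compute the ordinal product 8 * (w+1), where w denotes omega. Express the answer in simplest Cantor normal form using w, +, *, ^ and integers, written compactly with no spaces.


Compute 8 * (w+1).
Ordinal * is associative and left-distributive over +, but NOT commutative; for finite n>1, n*w = w but w*n stays w*n.
By left-distributivity: 8 * (w+1) = 8*w + 8*1 = w + 8 = w+8.
Result = w+8

w+8


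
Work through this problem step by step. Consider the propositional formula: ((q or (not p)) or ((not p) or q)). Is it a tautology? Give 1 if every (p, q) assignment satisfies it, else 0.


Check all 4 assignments:
p=0, q=0: 1
p=0, q=1: 1
p=1, q=0: 0
p=1, q=1: 1
Satisfying count = 3/4.
Tautology iff count = 4: no.

0


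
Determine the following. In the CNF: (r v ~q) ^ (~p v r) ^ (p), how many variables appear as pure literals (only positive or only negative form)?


Check each variable for pure literal status:
p: mixed (not pure)
q: pure negative
r: pure positive
Pure literal count = 2

2


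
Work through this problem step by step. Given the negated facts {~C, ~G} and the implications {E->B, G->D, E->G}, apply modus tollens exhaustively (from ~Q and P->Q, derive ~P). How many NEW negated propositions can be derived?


Initial negated facts: {~C, ~G}
Apply modus tollens to closure:
  ~G and E->G  =>  ~E
Final negated: {~C, ~E, ~G}
New negations: {~E}
Count = 1

1


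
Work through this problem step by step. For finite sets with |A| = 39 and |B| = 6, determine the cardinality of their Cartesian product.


The Cartesian product A x B contains all ordered pairs (a, b).
|A x B| = |A| * |B| = 39 * 6 = 234

234


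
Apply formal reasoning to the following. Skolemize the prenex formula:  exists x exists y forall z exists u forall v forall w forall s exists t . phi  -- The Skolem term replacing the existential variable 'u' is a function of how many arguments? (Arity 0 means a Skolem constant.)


Quantifier prefix: exists x exists y forall z exists u forall v forall w forall s exists t
'u' is existentially quantified at position 4.
Universal variables preceding it: z
Skolem function arity = 1

1


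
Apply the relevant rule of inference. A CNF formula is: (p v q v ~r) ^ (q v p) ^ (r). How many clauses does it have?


A CNF formula is a conjunction of clauses.
Clauses are separated by ^.
Counting the conjuncts: 3 clauses.

3


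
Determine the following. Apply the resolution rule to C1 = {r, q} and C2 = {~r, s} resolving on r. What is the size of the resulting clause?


Remove r from C1 and ~r from C2.
C1 remainder: {q}
C2 remainder: {s}
Union (resolvent): {q, s}
Resolvent has 2 literal(s).

2


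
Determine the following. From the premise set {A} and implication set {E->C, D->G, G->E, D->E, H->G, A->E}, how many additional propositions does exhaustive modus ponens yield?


Initial facts: {A}
Apply modus ponens to closure:
  A and A->E  =>  E
  E and E->C  =>  C
Final known: {A, C, E}
New propositions: {C, E}
Count = 2

2


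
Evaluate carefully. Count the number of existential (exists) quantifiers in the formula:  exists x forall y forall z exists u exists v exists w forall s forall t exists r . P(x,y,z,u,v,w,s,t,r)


Quantifier prefix: exists x forall y forall z exists u exists v exists w forall s forall t exists r
Mark each quantifier type:
  E U U E E E U U E
Universal count = 4, Existential count = 5
Asked for existential (exists) quantifiers: 5

5


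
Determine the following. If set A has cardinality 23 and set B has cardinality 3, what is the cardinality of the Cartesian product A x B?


The Cartesian product A x B contains all ordered pairs (a, b).
|A x B| = |A| * |B| = 23 * 3 = 69

69


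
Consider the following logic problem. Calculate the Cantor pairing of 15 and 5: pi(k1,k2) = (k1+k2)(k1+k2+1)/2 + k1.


k1 + k2 = 20
(k1+k2)(k1+k2+1)/2 = 20 * 21 / 2 = 210
pi = 210 + 15 = 225

225


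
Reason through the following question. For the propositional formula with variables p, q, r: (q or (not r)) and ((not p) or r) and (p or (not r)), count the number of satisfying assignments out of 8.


Evaluate all 8 assignments for p, q, r:
p=0, q=0, r=0: 1
p=0, q=0, r=1: 0
p=0, q=1, r=0: 1
p=0, q=1, r=1: 0
p=1, q=0, r=0: 0
p=1, q=0, r=1: 0
p=1, q=1, r=0: 0
p=1, q=1, r=1: 1
Satisfying count = 3

3


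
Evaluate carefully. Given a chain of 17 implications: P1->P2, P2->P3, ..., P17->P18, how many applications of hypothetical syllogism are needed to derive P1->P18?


With 17 implications in a chain connecting 18 propositions:
P1->P2, P2->P3, ..., P17->P18
Steps needed = (number of implications) - 1 = 17 - 1 = 16

16


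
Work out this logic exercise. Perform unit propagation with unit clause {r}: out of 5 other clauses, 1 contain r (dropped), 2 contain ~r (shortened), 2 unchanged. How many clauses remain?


Satisfied (removed): 1
Shortened (remain): 2
Unchanged (remain): 2
Remaining = 2 + 2 = 4

4


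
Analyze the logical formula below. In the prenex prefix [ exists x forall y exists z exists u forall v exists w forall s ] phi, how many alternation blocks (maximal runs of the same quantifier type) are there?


Quantifier-type sequence: E A E E A E A  (A=forall, E=exists)
Group into maximal same-type runs:
  Ex1 | Ax1 | Ex2 | Ax1 | Ex1 | Ax1
Number of blocks = 6

6


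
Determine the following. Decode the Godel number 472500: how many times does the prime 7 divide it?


Factorize 472500 by dividing by 7 repeatedly.
Division steps: 7 divides 472500 exactly 1 time(s).
Exponent of 7 = 1

1


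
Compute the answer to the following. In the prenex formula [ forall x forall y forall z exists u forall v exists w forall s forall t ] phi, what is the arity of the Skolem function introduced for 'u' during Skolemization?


Quantifier prefix: forall x forall y forall z exists u forall v exists w forall s forall t
'u' is existentially quantified at position 4.
Universal variables preceding it: x, y, z
Skolem function arity = 3

3


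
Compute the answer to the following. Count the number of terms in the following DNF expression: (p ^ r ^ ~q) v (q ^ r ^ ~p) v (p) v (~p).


A DNF formula is a disjunction of terms (conjunctions).
Terms are separated by v.
Counting the disjuncts: 4 terms.

4


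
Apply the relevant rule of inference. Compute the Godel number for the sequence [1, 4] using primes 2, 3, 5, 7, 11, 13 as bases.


Encode each element as an exponent of the corresponding prime:
  2^1 = 2
  3^4 = 81
Product = 2 * 81 = 162

162


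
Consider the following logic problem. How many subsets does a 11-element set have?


The power set of a set with n elements has 2^n elements.
|P(S)| = 2^11 = 2048

2048


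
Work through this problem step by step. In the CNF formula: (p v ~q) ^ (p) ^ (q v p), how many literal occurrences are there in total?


Counting literals in each clause:
Clause 1: 2 literal(s)
Clause 2: 1 literal(s)
Clause 3: 2 literal(s)
Total = 5

5


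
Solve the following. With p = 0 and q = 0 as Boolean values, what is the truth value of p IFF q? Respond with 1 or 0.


p = 0, q = 0
Operation: p IFF q
Evaluate: 0 IFF 0 = 1

1


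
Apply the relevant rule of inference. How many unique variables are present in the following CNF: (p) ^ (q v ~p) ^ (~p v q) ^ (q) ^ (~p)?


Identify each variable that appears in the formula.
Variables found: p, q
Count = 2

2


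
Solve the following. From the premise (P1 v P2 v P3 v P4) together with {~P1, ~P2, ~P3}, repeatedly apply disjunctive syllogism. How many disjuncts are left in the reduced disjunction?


Original disjuncts (4): P1, P2, P3, P4
Negated (eliminate): ~P1, ~P2, ~P3
Remaining disjuncts: P4
Count = 4 - 3 = 1

1


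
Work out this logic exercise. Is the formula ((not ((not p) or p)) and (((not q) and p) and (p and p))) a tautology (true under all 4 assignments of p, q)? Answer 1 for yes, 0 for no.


Check all 4 assignments:
p=0, q=0: 0
p=0, q=1: 0
p=1, q=0: 0
p=1, q=1: 0
Satisfying count = 0/4.
Tautology iff count = 4: no.

0


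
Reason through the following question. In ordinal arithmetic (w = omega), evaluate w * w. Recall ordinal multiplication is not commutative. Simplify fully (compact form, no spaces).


Compute w * w.
Ordinal * is associative and left-distributive over +, but NOT commutative; for finite n>1, n*w = w but w*n stays w*n.
w * w = w^2 by definition.
Result = w^2

w^2


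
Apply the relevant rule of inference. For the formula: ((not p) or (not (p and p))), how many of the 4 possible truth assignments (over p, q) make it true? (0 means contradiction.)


Check all 4 assignments:
p=0, q=0: 1
p=0, q=1: 1
p=1, q=0: 0
p=1, q=1: 0
Count of True = 2

2


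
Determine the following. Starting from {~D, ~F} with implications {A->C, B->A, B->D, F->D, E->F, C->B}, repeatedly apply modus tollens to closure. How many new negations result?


Initial negated facts: {~D, ~F}
Apply modus tollens to closure:
  ~D and B->D  =>  ~B
  ~F and E->F  =>  ~E
  ~B and C->B  =>  ~C
  ~C and A->C  =>  ~A
Final negated: {~A, ~B, ~C, ~D, ~E, ~F}
New negations: {~A, ~B, ~C, ~E}
Count = 4

4


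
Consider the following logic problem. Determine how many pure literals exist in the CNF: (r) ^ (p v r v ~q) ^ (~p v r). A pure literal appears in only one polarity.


Check each variable for pure literal status:
p: mixed (not pure)
q: pure negative
r: pure positive
Pure literal count = 2

2


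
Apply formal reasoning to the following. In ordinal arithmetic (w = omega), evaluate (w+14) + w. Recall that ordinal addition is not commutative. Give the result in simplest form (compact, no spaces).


Compute (w+14) + w.
Ordinal + is associative but NOT commutative; for finite n>0, n + w = w but w + n stays w+n.
(w+14) + w = w + (14+w) = w + w = w*2 (the finite tail 14 is absorbed by the right w).
Result = w*2

w*2


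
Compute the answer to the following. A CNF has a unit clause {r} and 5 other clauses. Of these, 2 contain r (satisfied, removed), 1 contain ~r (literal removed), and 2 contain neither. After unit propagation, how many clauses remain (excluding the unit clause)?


Satisfied (removed): 2
Shortened (remain): 1
Unchanged (remain): 2
Remaining = 1 + 2 = 3

3


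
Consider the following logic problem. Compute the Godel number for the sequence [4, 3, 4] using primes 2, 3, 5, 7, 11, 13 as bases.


Encode each element as an exponent of the corresponding prime:
  2^4 = 16
  3^3 = 27
  5^4 = 625
Product = 16 * 27 * 625 = 270000

270000


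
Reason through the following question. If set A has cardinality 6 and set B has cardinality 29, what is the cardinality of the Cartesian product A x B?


The Cartesian product A x B contains all ordered pairs (a, b).
|A x B| = |A| * |B| = 6 * 29 = 174

174


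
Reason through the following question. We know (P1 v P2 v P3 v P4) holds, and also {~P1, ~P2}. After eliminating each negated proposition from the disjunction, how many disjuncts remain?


Original disjuncts (4): P1, P2, P3, P4
Negated (eliminate): ~P1, ~P2
Remaining disjuncts: P3, P4
Count = 4 - 2 = 2

2


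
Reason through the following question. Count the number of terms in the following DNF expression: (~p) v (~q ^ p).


A DNF formula is a disjunction of terms (conjunctions).
Terms are separated by v.
Counting the disjuncts: 2 terms.

2


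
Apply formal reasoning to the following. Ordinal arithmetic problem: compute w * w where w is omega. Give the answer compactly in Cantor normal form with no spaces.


Compute w * w.
Ordinal * is associative and left-distributive over +, but NOT commutative; for finite n>1, n*w = w but w*n stays w*n.
w * w = w^2 by definition.
Result = w^2

w^2


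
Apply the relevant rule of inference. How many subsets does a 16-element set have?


The power set of a set with n elements has 2^n elements.
|P(S)| = 2^16 = 65536

65536


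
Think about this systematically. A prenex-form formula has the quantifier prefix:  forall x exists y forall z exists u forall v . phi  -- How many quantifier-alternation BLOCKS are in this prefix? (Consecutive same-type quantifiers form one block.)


Quantifier-type sequence: A E A E A  (A=forall, E=exists)
Group into maximal same-type runs:
  Ax1 | Ex1 | Ax1 | Ex1 | Ax1
Number of blocks = 5

5


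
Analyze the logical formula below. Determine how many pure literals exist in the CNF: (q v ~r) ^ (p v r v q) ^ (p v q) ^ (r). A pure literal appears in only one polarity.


Check each variable for pure literal status:
p: pure positive
q: pure positive
r: mixed (not pure)
Pure literal count = 2

2


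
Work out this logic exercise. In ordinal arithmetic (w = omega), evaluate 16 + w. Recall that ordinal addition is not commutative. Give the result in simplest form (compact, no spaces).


Compute 16 + w.
Ordinal + is associative but NOT commutative; for finite n>0, n + w = w but w + n stays w+n.
Any finite left addend is absorbed by w on the right: 16 + w = w.
Result = w

w


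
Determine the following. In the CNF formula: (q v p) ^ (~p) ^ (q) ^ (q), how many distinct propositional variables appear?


Identify each variable that appears in the formula.
Variables found: p, q
Count = 2

2


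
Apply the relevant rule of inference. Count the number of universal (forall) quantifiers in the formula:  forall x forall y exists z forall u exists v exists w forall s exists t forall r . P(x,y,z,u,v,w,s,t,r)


Quantifier prefix: forall x forall y exists z forall u exists v exists w forall s exists t forall r
Mark each quantifier type:
  U U E U E E U E U
Universal count = 5, Existential count = 4
Asked for universal (forall) quantifiers: 5

5


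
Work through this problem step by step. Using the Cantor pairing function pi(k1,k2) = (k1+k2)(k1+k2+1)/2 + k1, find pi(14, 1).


k1 + k2 = 15
(k1+k2)(k1+k2+1)/2 = 15 * 16 / 2 = 120
pi = 120 + 14 = 134

134


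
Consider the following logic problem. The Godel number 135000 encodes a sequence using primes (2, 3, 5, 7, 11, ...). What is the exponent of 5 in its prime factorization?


Factorize 135000 by dividing by 5 repeatedly.
Division steps: 5 divides 135000 exactly 4 time(s).
Exponent of 5 = 4

4


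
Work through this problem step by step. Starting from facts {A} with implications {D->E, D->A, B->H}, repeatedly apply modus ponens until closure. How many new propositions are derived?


Initial facts: {A}
Apply modus ponens to closure:
  (no implication fires)
Final known: {A}
New propositions: {(none)}
Count = 0

0
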